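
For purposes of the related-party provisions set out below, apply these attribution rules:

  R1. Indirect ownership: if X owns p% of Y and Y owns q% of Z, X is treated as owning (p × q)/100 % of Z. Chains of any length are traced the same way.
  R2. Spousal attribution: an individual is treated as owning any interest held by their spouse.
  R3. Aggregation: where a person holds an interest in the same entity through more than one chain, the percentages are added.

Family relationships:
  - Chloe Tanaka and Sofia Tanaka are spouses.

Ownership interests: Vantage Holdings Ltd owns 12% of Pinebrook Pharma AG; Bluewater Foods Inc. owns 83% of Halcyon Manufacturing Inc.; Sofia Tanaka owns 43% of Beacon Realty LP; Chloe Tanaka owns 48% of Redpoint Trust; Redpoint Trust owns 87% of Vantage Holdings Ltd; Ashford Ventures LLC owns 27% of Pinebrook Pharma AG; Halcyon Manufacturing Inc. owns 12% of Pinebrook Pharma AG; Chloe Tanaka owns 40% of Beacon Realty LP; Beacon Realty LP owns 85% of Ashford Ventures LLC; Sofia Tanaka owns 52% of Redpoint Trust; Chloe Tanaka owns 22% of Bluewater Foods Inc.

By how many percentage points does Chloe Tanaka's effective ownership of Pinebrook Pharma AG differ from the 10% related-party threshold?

21.6797

By spousal attribution (R2), Chloe Tanaka is treated as also owning Sofia Tanaka's interest in Redpoint Trust, giving 48% + 52% = 100%.
By spousal attribution (R2), Chloe Tanaka is treated as also owning Sofia Tanaka's interest in Beacon Realty LP, giving 40% + 43% = 83%.
Chain via Bluewater Foods Inc. → Halcyon Manufacturing Inc. (R1): 22% × 83% × 12% = 2.1912% of Pinebrook Pharma AG.
Chain via Redpoint Trust → Vantage Holdings Ltd (R1): 100% × 87% × 12% = 10.44% of Pinebrook Pharma AG.
Chain via Beacon Realty LP → Ashford Ventures LLC (R1): 83% × 85% × 27% = 19.0485% of Pinebrook Pharma AG.
Aggregating (R3): 2.1912% + 10.44% + 19.0485% = 31.6797%.
31.6797% exceeds the 10% threshold by 21.6797 percentage points.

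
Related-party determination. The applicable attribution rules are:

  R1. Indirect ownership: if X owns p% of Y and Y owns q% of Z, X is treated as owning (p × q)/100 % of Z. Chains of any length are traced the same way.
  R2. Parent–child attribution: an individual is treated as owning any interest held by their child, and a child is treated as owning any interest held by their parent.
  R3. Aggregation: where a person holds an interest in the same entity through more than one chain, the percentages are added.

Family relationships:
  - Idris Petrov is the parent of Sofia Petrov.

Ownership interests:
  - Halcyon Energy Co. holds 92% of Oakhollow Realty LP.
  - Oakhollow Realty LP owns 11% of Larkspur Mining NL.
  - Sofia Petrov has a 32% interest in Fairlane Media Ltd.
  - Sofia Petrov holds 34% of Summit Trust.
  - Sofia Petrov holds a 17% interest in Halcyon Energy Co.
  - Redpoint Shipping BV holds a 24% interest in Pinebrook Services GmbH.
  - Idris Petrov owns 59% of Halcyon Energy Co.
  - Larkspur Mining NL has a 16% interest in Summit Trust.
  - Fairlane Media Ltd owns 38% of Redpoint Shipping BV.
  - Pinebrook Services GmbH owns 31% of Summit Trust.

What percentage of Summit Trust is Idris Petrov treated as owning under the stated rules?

36.135296%

By parent–child attribution (R2), Idris Petrov is treated as also owning Sofia Petrov's interest in Halcyon Energy Co, giving 59% + 17% = 76%.
By parent–child attribution (R2), Idris Petrov is treated as owning Sofia Petrov's 32% interest in Fairlane Media Ltd.
By parent–child attribution (R2), Idris Petrov is treated as owning Sofia Petrov's 34% interest in Summit Trust.
Chain via Halcyon Energy Co. → Oakhollow Realty LP → Larkspur Mining NL (R1): 76% × 92% × 11% × 16% = 1.230592% of Summit Trust.
Chain via Fairlane Media Ltd → Redpoint Shipping BV → Pinebrook Services GmbH (R1): 32% × 38% × 24% × 31% = 0.904704% of Summit Trust.
Direct interest in Summit Trust: 34%.
Aggregating (R3): 1.230592% + 0.904704% + 34% = 36.135296%.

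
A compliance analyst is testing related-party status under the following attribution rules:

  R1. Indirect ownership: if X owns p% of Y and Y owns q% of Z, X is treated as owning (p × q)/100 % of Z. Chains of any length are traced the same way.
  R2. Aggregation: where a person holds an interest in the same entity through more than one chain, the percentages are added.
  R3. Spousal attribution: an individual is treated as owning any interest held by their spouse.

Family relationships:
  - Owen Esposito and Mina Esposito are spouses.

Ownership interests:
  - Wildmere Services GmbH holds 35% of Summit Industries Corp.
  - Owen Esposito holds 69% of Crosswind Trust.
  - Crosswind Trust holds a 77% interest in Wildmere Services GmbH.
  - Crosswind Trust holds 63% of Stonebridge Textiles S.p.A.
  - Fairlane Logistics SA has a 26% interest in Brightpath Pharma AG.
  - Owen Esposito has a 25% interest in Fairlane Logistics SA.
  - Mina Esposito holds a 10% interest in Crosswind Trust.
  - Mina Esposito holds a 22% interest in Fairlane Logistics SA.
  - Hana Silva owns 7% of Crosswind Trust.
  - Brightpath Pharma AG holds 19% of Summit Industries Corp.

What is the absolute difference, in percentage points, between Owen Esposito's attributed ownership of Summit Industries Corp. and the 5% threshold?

By spousal attribution (R3), Owen Esposito is treated as also owning Mina Esposito's interest in Crosswind Trust, giving 69% + 10% = 79%.
By spousal attribution (R3), Owen Esposito is treated as also owning Mina Esposito's interest in Fairlane Logistics SA, giving 25% + 22% = 47%.
Chain via Crosswind Trust → Wildmere Services GmbH (R1): 79% × 77% × 35% = 21.2905% of Summit Industries Corp.
Chain via Fairlane Logistics SA → Brightpath Pharma AG (R1): 47% × 26% × 19% = 2.3218% of Summit Industries Corp.
Aggregating (R2): 21.2905% + 2.3218% = 23.6123%.
23.6123% exceeds the 5% threshold by 18.6123 percentage points.

18.6123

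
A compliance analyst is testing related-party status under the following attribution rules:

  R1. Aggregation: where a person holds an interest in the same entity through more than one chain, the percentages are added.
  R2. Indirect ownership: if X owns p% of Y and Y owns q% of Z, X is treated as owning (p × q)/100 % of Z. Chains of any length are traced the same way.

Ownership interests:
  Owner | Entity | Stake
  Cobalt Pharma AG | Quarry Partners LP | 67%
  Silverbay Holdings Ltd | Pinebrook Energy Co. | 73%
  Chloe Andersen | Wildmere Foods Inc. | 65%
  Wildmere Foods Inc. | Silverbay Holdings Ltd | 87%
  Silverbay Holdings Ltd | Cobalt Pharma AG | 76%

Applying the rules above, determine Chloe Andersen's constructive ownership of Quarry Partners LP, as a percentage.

Chain via Wildmere Foods Inc. → Silverbay Holdings Ltd → Cobalt Pharma AG (R2): 65% × 87% × 76% × 67% = 28.79526% of Quarry Partners LP.

28.79526%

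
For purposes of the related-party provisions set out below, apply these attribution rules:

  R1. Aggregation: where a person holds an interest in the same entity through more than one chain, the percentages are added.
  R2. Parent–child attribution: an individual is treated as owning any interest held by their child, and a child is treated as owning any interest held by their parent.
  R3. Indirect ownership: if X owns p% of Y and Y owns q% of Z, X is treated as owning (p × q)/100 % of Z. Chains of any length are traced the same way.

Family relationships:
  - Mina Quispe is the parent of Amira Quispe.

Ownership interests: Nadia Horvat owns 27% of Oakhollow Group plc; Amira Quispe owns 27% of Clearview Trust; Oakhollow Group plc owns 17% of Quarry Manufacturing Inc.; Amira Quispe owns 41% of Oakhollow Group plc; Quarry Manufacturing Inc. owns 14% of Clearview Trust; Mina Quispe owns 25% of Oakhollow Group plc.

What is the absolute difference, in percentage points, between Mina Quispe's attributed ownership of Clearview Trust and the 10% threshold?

By parent–child attribution (R2), Mina Quispe is treated as also owning Amira Quispe's interest in Oakhollow Group plc, giving 25% + 41% = 66%.
By parent–child attribution (R2), Mina Quispe is treated as owning Amira Quispe's 27% interest in Clearview Trust.
Chain via Oakhollow Group plc → Quarry Manufacturing Inc. (R3): 66% × 17% × 14% = 1.5708% of Clearview Trust.
Direct interest in Clearview Trust: 27%.
Aggregating (R1): 1.5708% + 27% = 28.5708%.
28.5708% exceeds the 10% threshold by 18.5708 percentage points.

18.5708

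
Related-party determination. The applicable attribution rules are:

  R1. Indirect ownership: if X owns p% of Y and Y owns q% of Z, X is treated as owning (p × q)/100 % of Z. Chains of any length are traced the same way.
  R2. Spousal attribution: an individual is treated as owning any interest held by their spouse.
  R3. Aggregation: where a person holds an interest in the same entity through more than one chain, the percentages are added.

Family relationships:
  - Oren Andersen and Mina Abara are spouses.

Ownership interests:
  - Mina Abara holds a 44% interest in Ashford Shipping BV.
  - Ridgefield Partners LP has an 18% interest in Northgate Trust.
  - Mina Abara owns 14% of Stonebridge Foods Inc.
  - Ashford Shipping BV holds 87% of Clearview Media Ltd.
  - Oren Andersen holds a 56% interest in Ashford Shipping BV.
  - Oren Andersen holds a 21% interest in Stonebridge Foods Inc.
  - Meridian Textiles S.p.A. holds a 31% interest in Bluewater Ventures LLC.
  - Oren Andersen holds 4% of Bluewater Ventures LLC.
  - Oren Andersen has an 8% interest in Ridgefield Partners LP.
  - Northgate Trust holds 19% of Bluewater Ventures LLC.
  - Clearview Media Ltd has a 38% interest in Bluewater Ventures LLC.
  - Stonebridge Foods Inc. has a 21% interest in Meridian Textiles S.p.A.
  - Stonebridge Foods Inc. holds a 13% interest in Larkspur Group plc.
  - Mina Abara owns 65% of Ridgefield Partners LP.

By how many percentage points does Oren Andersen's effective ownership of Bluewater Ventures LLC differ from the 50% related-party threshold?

8.1649

By spousal attribution (R2), Oren Andersen is treated as also owning Mina Abara's interest in Ridgefield Partners LP, giving 8% + 65% = 73%.
By spousal attribution (R2), Oren Andersen is treated as also owning Mina Abara's interest in Ashford Shipping BV, giving 56% + 44% = 100%.
By spousal attribution (R2), Oren Andersen is treated as also owning Mina Abara's interest in Stonebridge Foods Inc, giving 21% + 14% = 35%.
Chain via Ridgefield Partners LP → Northgate Trust (R1): 73% × 18% × 19% = 2.4966% of Bluewater Ventures LLC.
Chain via Ashford Shipping BV → Clearview Media Ltd (R1): 100% × 87% × 38% = 33.06% of Bluewater Ventures LLC.
Chain via Stonebridge Foods Inc. → Meridian Textiles S.p.A. (R1): 35% × 21% × 31% = 2.2785% of Bluewater Ventures LLC.
Direct interest in Bluewater Ventures LLC: 4%.
Aggregating (R3): 2.4966% + 33.06% + 2.2785% + 4% = 41.8351%.
41.8351% falls short of the 50% threshold by 8.1649 percentage points.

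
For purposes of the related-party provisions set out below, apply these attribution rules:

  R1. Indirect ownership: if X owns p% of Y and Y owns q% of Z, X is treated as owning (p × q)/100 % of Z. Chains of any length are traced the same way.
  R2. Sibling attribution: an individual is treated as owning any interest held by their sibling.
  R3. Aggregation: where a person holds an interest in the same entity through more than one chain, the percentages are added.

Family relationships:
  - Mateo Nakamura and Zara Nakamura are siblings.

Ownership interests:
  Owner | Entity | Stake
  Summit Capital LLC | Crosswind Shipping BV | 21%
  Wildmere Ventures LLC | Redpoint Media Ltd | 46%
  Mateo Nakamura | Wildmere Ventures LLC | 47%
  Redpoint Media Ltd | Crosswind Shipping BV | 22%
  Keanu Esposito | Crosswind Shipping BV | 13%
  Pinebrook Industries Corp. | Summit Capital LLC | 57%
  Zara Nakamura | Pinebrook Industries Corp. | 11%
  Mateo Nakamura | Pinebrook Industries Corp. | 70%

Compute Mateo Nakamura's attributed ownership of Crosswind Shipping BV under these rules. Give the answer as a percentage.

14.4521%

By sibling attribution (R2), Mateo Nakamura is treated as also owning Zara Nakamura's interest in Pinebrook Industries Corp, giving 70% + 11% = 81%.
Chain via Pinebrook Industries Corp. → Summit Capital LLC (R1): 81% × 57% × 21% = 9.6957% of Crosswind Shipping BV.
Chain via Wildmere Ventures LLC → Redpoint Media Ltd (R1): 47% × 46% × 22% = 4.7564% of Crosswind Shipping BV.
Aggregating (R3): 9.6957% + 4.7564% = 14.4521%.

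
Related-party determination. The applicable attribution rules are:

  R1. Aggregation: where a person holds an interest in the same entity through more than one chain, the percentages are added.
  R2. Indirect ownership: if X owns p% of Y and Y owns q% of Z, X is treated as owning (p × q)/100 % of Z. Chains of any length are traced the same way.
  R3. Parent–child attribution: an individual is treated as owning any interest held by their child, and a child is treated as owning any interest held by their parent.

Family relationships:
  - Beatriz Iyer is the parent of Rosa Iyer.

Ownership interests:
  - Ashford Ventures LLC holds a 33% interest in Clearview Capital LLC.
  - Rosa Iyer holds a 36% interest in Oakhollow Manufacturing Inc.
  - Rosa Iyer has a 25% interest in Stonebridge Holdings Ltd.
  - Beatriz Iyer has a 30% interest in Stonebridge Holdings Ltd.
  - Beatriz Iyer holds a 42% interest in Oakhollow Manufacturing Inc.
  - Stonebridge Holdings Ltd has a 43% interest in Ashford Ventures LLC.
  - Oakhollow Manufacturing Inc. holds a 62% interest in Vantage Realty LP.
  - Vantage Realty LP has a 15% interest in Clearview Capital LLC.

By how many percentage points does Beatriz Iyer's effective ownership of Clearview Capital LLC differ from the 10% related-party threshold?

5.0585

By parent–child attribution (R3), Beatriz Iyer is treated as also owning Rosa Iyer's interest in Stonebridge Holdings Ltd, giving 30% + 25% = 55%.
By parent–child attribution (R3), Beatriz Iyer is treated as also owning Rosa Iyer's interest in Oakhollow Manufacturing Inc, giving 42% + 36% = 78%.
Chain via Stonebridge Holdings Ltd → Ashford Ventures LLC (R2): 55% × 43% × 33% = 7.8045% of Clearview Capital LLC.
Chain via Oakhollow Manufacturing Inc. → Vantage Realty LP (R2): 78% × 62% × 15% = 7.254% of Clearview Capital LLC.
Aggregating (R1): 7.8045% + 7.254% = 15.0585%.
15.0585% exceeds the 10% threshold by 5.0585 percentage points.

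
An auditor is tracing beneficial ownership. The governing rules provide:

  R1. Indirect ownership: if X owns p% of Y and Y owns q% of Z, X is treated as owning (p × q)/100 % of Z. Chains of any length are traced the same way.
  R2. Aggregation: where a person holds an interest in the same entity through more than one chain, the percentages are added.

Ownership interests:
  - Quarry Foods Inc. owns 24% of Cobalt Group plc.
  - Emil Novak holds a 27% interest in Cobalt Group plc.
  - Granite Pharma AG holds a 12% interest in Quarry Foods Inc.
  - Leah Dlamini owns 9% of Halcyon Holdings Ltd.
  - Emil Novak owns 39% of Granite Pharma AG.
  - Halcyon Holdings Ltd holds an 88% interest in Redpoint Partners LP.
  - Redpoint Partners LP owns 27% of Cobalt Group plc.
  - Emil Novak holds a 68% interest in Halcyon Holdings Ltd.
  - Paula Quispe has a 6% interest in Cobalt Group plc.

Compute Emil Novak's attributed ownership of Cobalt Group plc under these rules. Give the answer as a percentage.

Chain via Halcyon Holdings Ltd → Redpoint Partners LP (R1): 68% × 88% × 27% = 16.1568% of Cobalt Group plc.
Chain via Granite Pharma AG → Quarry Foods Inc. (R1): 39% × 12% × 24% = 1.1232% of Cobalt Group plc.
Direct interest in Cobalt Group plc: 27%.
Aggregating (R2): 16.1568% + 1.1232% + 27% = 44.28%.

44.28%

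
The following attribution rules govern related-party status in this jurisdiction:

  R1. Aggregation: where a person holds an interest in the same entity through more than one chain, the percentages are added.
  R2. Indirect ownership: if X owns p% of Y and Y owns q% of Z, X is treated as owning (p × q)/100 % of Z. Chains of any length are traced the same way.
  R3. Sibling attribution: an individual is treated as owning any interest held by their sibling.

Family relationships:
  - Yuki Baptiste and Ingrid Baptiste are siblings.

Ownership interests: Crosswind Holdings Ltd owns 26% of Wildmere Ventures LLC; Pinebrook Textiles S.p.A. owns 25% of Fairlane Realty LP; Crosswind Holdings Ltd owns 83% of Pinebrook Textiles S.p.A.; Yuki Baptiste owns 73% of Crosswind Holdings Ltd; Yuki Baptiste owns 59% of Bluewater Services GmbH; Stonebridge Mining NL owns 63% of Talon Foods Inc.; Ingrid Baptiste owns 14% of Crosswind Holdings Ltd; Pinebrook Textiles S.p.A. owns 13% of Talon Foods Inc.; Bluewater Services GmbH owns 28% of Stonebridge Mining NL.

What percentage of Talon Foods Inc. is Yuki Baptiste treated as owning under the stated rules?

By sibling attribution (R3), Yuki Baptiste is treated as also owning Ingrid Baptiste's interest in Crosswind Holdings Ltd, giving 73% + 14% = 87%.
Chain via Crosswind Holdings Ltd → Pinebrook Textiles S.p.A. (R2): 87% × 83% × 13% = 9.3873% of Talon Foods Inc.
Chain via Bluewater Services GmbH → Stonebridge Mining NL (R2): 59% × 28% × 63% = 10.4076% of Talon Foods Inc.
Aggregating (R1): 9.3873% + 10.4076% = 19.7949%.

19.7949%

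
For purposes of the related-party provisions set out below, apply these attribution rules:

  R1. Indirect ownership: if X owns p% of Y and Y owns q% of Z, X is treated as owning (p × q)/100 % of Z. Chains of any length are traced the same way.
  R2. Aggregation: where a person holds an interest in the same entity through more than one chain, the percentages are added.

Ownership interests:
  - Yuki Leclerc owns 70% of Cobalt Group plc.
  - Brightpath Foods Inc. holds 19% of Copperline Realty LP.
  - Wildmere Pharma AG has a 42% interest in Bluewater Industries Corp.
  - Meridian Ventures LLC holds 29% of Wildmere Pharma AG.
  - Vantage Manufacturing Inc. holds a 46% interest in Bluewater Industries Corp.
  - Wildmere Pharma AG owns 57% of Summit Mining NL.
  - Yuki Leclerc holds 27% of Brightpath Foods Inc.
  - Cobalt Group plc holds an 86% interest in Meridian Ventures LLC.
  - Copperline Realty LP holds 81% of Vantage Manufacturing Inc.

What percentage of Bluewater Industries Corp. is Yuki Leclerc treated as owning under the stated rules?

Chain via Cobalt Group plc → Meridian Ventures LLC → Wildmere Pharma AG (R1): 70% × 86% × 29% × 42% = 7.33236% of Bluewater Industries Corp.
Chain via Brightpath Foods Inc. → Copperline Realty LP → Vantage Manufacturing Inc. (R1): 27% × 19% × 81% × 46% = 1.911438% of Bluewater Industries Corp.
Aggregating (R2): 7.33236% + 1.911438% = 9.243798%.

9.243798%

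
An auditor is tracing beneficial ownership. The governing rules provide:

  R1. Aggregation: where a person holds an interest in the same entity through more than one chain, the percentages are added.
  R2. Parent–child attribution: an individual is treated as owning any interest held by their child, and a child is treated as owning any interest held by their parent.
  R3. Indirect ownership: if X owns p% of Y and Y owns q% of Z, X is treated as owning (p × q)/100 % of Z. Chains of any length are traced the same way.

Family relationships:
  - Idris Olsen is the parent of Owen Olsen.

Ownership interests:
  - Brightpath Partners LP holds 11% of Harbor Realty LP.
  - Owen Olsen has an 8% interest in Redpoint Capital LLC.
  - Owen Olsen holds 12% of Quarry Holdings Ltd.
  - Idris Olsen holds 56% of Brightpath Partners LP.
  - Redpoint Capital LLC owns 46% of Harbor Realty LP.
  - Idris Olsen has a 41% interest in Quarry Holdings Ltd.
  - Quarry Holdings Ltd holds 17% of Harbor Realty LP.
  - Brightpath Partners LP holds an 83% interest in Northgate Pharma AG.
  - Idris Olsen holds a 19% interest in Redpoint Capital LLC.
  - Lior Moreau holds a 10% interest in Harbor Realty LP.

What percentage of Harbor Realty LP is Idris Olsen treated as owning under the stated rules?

By parent–child attribution (R2), Idris Olsen is treated as also owning Owen Olsen's interest in Quarry Holdings Ltd, giving 41% + 12% = 53%.
By parent–child attribution (R2), Idris Olsen is treated as also owning Owen Olsen's interest in Redpoint Capital LLC, giving 19% + 8% = 27%.
Chain via Brightpath Partners LP (R3): 56% × 11% = 6.16% of Harbor Realty LP.
Chain via Quarry Holdings Ltd (R3): 53% × 17% = 9.01% of Harbor Realty LP.
Chain via Redpoint Capital LLC (R3): 27% × 46% = 12.42% of Harbor Realty LP.
Aggregating (R1): 6.16% + 9.01% + 12.42% = 27.59%.

27.59%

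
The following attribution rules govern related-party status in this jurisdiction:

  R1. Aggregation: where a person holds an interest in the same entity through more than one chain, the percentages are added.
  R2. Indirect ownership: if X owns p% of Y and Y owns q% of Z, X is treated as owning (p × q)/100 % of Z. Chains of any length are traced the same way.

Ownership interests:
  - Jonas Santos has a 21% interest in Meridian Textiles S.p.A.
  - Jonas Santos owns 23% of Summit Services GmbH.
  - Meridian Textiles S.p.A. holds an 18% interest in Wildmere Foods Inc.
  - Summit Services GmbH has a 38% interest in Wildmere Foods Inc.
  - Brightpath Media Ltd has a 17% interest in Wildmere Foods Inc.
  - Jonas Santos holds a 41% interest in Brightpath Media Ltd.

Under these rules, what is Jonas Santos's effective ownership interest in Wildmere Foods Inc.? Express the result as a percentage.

19.49%

Chain via Meridian Textiles S.p.A. (R2): 21% × 18% = 3.78% of Wildmere Foods Inc.
Chain via Brightpath Media Ltd (R2): 41% × 17% = 6.97% of Wildmere Foods Inc.
Chain via Summit Services GmbH (R2): 23% × 38% = 8.74% of Wildmere Foods Inc.
Aggregating (R1): 3.78% + 6.97% + 8.74% = 19.49%.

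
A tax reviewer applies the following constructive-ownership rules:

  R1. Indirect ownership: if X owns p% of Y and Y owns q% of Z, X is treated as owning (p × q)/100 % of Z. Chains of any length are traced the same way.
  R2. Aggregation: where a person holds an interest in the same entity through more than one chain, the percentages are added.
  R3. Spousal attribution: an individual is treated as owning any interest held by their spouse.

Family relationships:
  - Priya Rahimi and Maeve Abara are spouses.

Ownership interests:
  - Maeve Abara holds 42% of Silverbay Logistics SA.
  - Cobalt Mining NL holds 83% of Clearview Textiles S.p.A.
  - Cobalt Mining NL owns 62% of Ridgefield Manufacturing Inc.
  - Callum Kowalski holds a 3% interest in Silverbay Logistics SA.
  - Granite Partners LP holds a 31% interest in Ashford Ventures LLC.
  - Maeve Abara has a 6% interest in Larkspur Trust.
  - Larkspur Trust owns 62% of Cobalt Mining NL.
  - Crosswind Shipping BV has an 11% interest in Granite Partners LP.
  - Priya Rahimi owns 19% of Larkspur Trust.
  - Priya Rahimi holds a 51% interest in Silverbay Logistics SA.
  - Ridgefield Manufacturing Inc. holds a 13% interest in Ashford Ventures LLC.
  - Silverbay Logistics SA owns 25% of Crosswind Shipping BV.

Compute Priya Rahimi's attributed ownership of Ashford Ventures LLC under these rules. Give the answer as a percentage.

By spousal attribution (R3), Priya Rahimi is treated as also owning Maeve Abara's interest in Larkspur Trust, giving 19% + 6% = 25%.
By spousal attribution (R3), Priya Rahimi is treated as also owning Maeve Abara's interest in Silverbay Logistics SA, giving 51% + 42% = 93%.
Chain via Larkspur Trust → Cobalt Mining NL → Ridgefield Manufacturing Inc. (R1): 25% × 62% × 62% × 13% = 1.2493% of Ashford Ventures LLC.
Chain via Silverbay Logistics SA → Crosswind Shipping BV → Granite Partners LP (R1): 93% × 25% × 11% × 31% = 0.792825% of Ashford Ventures LLC.
Aggregating (R2): 1.2493% + 0.792825% = 2.042125%.

2.042125%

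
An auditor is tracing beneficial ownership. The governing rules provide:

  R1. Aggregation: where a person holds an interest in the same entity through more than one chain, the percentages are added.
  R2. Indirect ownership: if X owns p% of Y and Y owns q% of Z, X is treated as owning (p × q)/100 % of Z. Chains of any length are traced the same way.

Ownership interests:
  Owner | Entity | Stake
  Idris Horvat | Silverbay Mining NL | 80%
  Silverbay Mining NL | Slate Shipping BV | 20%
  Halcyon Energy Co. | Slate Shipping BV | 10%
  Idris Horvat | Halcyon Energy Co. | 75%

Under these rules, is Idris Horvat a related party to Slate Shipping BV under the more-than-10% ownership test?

Yes

Chain via Silverbay Mining NL (R2): 80% × 20% = 16% of Slate Shipping BV.
Chain via Halcyon Energy Co. (R2): 75% × 10% = 7.5% of Slate Shipping BV.
Aggregating (R1): 16% + 7.5% = 23.5%.
23.5% exceeds the 10% threshold, so Idris is a related party to Slate Shipping BV.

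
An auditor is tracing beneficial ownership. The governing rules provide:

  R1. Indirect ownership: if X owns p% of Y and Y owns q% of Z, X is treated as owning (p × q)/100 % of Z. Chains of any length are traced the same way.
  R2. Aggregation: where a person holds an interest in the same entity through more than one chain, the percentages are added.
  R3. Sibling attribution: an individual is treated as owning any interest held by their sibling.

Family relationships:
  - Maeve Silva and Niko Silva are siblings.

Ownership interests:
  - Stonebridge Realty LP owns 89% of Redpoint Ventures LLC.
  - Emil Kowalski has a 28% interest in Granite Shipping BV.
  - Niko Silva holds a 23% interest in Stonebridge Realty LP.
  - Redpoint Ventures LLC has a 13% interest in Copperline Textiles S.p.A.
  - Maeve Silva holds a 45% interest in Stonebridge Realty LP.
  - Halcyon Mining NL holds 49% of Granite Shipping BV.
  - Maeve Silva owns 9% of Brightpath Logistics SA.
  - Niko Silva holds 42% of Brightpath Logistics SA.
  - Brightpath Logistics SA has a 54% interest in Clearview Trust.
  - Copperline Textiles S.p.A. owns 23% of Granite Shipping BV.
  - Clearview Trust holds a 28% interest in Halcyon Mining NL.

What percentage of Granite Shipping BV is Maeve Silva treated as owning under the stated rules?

5.588036%

By sibling attribution (R3), Maeve Silva is treated as also owning Niko Silva's interest in Stonebridge Realty LP, giving 45% + 23% = 68%.
By sibling attribution (R3), Maeve Silva is treated as also owning Niko Silva's interest in Brightpath Logistics SA, giving 9% + 42% = 51%.
Chain via Stonebridge Realty LP → Redpoint Ventures LLC → Copperline Textiles S.p.A. (R1): 68% × 89% × 13% × 23% = 1.809548% of Granite Shipping BV.
Chain via Brightpath Logistics SA → Clearview Trust → Halcyon Mining NL (R1): 51% × 54% × 28% × 49% = 3.778488% of Granite Shipping BV.
Aggregating (R2): 1.809548% + 3.778488% = 5.588036%.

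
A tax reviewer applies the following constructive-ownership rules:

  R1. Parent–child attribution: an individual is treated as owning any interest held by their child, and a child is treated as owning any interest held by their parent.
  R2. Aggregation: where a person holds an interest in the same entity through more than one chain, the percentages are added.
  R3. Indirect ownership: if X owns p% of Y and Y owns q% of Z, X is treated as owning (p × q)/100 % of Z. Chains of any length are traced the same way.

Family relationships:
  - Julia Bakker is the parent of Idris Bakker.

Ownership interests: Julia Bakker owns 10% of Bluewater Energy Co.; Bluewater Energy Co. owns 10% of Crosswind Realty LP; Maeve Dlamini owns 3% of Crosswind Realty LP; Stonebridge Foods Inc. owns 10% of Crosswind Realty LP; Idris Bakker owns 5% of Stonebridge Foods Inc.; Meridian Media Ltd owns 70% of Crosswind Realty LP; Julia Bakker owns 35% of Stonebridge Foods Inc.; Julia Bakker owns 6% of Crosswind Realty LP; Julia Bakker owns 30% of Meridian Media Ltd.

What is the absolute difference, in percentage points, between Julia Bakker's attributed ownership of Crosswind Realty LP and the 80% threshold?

By parent–child attribution (R1), Julia Bakker is treated as also owning Idris Bakker's interest in Stonebridge Foods Inc, giving 35% + 5% = 40%.
Chain via Bluewater Energy Co. (R3): 10% × 10% = 1% of Crosswind Realty LP.
Chain via Meridian Media Ltd (R3): 30% × 70% = 21% of Crosswind Realty LP.
Chain via Stonebridge Foods Inc. (R3): 40% × 10% = 4% of Crosswind Realty LP.
Direct interest in Crosswind Realty LP: 6%.
Aggregating (R2): 1% + 21% + 4% + 6% = 32%.
32% falls short of the 80% threshold by 48 percentage points.

48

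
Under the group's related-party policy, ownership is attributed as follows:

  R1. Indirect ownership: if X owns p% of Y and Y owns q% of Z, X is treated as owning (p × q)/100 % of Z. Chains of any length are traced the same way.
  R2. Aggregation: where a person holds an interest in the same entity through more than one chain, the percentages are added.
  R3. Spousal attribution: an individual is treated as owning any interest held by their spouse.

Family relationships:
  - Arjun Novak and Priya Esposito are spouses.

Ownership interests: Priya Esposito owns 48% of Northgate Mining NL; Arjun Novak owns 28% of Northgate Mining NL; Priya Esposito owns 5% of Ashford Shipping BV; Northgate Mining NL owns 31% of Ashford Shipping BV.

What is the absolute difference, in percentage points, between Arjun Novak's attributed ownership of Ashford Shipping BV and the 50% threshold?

21.44

By spousal attribution (R3), Arjun Novak is treated as also owning Priya Esposito's interest in Northgate Mining NL, giving 28% + 48% = 76%.
By spousal attribution (R3), Arjun Novak is treated as owning Priya Esposito's 5% interest in Ashford Shipping BV.
Chain via Northgate Mining NL (R1): 76% × 31% = 23.56% of Ashford Shipping BV.
Direct interest in Ashford Shipping BV: 5%.
Aggregating (R2): 23.56% + 5% = 28.56%.
28.56% falls short of the 50% threshold by 21.44 percentage points.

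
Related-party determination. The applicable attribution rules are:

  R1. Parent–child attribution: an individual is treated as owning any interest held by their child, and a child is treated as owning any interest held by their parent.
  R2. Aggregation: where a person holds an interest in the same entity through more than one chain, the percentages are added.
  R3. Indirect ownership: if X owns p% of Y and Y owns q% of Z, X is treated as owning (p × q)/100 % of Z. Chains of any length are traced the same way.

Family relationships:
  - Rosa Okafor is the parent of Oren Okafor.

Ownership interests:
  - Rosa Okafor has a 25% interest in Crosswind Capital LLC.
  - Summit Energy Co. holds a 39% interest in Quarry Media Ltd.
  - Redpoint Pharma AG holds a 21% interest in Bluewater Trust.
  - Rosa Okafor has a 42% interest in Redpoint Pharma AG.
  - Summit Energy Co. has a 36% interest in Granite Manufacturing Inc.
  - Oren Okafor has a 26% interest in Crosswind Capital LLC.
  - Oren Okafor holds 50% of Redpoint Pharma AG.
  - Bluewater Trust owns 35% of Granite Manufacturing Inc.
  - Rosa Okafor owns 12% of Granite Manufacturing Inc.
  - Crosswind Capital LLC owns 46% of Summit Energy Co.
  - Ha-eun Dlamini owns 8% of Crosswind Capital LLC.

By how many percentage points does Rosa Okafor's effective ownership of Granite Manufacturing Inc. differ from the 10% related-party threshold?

17.2076

By parent–child attribution (R1), Rosa Okafor is treated as also owning Oren Okafor's interest in Redpoint Pharma AG, giving 42% + 50% = 92%.
By parent–child attribution (R1), Rosa Okafor is treated as also owning Oren Okafor's interest in Crosswind Capital LLC, giving 25% + 26% = 51%.
Chain via Redpoint Pharma AG → Bluewater Trust (R3): 92% × 21% × 35% = 6.762% of Granite Manufacturing Inc.
Chain via Crosswind Capital LLC → Summit Energy Co. (R3): 51% × 46% × 36% = 8.4456% of Granite Manufacturing Inc.
Direct interest in Granite Manufacturing Inc: 12%.
Aggregating (R2): 6.762% + 8.4456% + 12% = 27.2076%.
27.2076% exceeds the 10% threshold by 17.2076 percentage points.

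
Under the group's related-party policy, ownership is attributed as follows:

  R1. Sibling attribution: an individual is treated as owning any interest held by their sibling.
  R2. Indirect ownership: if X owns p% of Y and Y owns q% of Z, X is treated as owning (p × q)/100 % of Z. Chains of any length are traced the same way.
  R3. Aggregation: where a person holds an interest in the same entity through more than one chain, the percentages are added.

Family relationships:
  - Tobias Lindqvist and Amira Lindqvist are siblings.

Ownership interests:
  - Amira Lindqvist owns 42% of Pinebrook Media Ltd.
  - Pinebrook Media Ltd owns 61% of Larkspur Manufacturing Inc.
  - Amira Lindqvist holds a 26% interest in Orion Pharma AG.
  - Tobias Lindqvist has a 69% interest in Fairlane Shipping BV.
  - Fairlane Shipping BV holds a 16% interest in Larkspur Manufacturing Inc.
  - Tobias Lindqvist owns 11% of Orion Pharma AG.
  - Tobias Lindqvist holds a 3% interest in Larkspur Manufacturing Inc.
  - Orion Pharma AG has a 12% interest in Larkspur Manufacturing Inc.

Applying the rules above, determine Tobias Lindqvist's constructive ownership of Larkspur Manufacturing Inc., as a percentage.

By sibling attribution (R1), Tobias Lindqvist is treated as also owning Amira Lindqvist's interest in Orion Pharma AG, giving 11% + 26% = 37%.
By sibling attribution (R1), Tobias Lindqvist is treated as owning Amira Lindqvist's 42% interest in Pinebrook Media Ltd.
Chain via Fairlane Shipping BV (R2): 69% × 16% = 11.04% of Larkspur Manufacturing Inc.
Chain via Orion Pharma AG (R2): 37% × 12% = 4.44% of Larkspur Manufacturing Inc.
Direct interest in Larkspur Manufacturing Inc: 3%.
Chain via Pinebrook Media Ltd (R2): 42% × 61% = 25.62% of Larkspur Manufacturing Inc.
Aggregating (R3): 11.04% + 4.44% + 3% + 25.62% = 44.1%.

44.1%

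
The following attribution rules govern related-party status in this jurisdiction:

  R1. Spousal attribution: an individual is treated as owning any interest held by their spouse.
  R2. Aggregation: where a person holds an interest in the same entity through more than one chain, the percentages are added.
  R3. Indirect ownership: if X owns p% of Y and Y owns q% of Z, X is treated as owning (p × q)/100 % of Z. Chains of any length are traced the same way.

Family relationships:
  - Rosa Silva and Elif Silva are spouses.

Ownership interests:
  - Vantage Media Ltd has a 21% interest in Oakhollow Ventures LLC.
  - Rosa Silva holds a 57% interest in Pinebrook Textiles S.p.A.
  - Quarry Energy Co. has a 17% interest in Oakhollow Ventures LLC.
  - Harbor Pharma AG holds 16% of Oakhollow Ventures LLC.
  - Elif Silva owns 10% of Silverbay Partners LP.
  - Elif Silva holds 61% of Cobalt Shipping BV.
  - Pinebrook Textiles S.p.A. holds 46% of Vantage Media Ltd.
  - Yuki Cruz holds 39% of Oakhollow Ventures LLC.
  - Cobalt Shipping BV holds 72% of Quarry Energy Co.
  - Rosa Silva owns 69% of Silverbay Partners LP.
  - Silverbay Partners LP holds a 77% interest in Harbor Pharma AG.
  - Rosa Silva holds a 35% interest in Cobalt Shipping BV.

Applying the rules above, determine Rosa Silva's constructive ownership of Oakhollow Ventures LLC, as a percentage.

26.9894%

By spousal attribution (R1), Rosa Silva is treated as also owning Elif Silva's interest in Silverbay Partners LP, giving 69% + 10% = 79%.
By spousal attribution (R1), Rosa Silva is treated as also owning Elif Silva's interest in Cobalt Shipping BV, giving 35% + 61% = 96%.
Chain via Silverbay Partners LP → Harbor Pharma AG (R3): 79% × 77% × 16% = 9.7328% of Oakhollow Ventures LLC.
Chain via Pinebrook Textiles S.p.A. → Vantage Media Ltd (R3): 57% × 46% × 21% = 5.5062% of Oakhollow Ventures LLC.
Chain via Cobalt Shipping BV → Quarry Energy Co. (R3): 96% × 72% × 17% = 11.7504% of Oakhollow Ventures LLC.
Aggregating (R2): 9.7328% + 5.5062% + 11.7504% = 26.9894%.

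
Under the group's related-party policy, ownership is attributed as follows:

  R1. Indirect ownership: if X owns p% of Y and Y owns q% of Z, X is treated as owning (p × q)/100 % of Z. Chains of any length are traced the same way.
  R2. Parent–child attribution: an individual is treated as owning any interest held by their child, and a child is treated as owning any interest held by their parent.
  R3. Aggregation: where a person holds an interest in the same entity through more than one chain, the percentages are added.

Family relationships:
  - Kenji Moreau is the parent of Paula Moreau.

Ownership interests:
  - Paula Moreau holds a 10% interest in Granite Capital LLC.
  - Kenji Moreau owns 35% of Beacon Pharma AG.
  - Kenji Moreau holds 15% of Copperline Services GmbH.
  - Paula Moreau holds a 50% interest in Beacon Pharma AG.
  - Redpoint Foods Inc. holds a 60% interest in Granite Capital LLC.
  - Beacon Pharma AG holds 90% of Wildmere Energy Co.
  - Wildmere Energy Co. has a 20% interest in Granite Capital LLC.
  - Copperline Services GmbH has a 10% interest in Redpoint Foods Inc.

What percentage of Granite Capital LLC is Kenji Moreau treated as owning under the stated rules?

By parent–child attribution (R2), Kenji Moreau is treated as also owning Paula Moreau's interest in Beacon Pharma AG, giving 35% + 50% = 85%.
By parent–child attribution (R2), Kenji Moreau is treated as owning Paula Moreau's 10% interest in Granite Capital LLC.
Chain via Beacon Pharma AG → Wildmere Energy Co. (R1): 85% × 90% × 20% = 15.3% of Granite Capital LLC.
Chain via Copperline Services GmbH → Redpoint Foods Inc. (R1): 15% × 10% × 60% = 0.9% of Granite Capital LLC.
Direct interest in Granite Capital LLC: 10%.
Aggregating (R3): 15.3% + 0.9% + 10% = 26.2%.

26.2%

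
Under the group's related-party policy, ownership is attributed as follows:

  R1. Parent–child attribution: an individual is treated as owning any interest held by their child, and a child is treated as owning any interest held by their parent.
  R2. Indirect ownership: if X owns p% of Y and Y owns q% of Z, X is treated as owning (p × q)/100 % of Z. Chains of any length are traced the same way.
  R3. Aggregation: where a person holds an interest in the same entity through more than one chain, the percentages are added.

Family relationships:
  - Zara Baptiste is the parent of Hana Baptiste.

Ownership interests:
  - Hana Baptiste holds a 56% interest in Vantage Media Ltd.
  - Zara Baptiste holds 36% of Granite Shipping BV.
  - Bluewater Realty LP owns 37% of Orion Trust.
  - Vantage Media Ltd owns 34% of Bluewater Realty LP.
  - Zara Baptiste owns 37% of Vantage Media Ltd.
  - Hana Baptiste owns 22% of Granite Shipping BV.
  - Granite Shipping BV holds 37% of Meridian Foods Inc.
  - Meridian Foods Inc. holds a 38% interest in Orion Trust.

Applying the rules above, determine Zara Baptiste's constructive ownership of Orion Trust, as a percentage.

19.8542%

By parent–child attribution (R1), Zara Baptiste is treated as also owning Hana Baptiste's interest in Vantage Media Ltd, giving 37% + 56% = 93%.
By parent–child attribution (R1), Zara Baptiste is treated as also owning Hana Baptiste's interest in Granite Shipping BV, giving 36% + 22% = 58%.
Chain via Vantage Media Ltd → Bluewater Realty LP (R2): 93% × 34% × 37% = 11.6994% of Orion Trust.
Chain via Granite Shipping BV → Meridian Foods Inc. (R2): 58% × 37% × 38% = 8.1548% of Orion Trust.
Aggregating (R3): 11.6994% + 8.1548% = 19.8542%.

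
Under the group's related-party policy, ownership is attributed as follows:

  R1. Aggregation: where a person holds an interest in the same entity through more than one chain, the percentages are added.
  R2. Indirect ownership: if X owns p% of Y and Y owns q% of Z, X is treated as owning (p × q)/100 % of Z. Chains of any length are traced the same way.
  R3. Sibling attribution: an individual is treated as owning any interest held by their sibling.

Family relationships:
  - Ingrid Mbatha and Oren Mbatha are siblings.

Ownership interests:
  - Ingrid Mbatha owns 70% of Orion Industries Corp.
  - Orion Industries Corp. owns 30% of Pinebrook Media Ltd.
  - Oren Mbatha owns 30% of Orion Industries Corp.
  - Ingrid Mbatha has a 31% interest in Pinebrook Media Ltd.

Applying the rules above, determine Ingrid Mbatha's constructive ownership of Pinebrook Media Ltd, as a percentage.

By sibling attribution (R3), Ingrid Mbatha is treated as also owning Oren Mbatha's interest in Orion Industries Corp, giving 70% + 30% = 100%.
Chain via Orion Industries Corp. (R2): 100% × 30% = 30% of Pinebrook Media Ltd.
Direct interest in Pinebrook Media Ltd: 31%.
Aggregating (R1): 30% + 31% = 61%.

61%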